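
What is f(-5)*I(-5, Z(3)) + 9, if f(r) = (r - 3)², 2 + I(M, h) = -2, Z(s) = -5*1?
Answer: -247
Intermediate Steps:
Z(s) = -5
I(M, h) = -4 (I(M, h) = -2 - 2 = -4)
f(r) = (-3 + r)²
f(-5)*I(-5, Z(3)) + 9 = (-3 - 5)²*(-4) + 9 = (-8)²*(-4) + 9 = 64*(-4) + 9 = -256 + 9 = -247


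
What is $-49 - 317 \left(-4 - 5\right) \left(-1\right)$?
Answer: $-2902$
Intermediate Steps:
$-49 - 317 \left(-4 - 5\right) \left(-1\right) = -49 - 317 \left(\left(-9\right) \left(-1\right)\right) = -49 - 2853 = -2902$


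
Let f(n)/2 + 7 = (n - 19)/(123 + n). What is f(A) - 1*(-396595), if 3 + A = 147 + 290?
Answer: 220896447/557 ≈ 3.9658e+5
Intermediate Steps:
A = 434 (A = -3 + (147 + 290) = -3 + 437 = 434)
f(n) = -14 + 2*(-19 + n)/(123 + n) (f(n) = -14 + 2*((n - 19)/(123 + n)) = -14 + 2*((-19 + n)/(123 + n)) = -14 + 2*(-19 + n)/(123 + n))
f(A) - 1*(-396595) = 4*(-440 - 3*434)/(123 + 434) - 1*(-396595) = 4*(-440 - 1302)/557 + 396595 = 4*(1/557)*(-1742) + 396595 = -6968/557 + 396595 = 220896447/557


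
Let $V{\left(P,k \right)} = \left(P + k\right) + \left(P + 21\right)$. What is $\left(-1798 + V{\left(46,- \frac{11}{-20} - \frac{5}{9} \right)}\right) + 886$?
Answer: $- \frac{143821}{180} \approx -799.01$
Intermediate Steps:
$V{\left(P,k \right)} = 21 + k + 2 P$ ($V{\left(P,k \right)} = \left(P + k\right) + \left(21 + P\right) = 21 + k + 2 P$)
$\left(-1798 + V{\left(46,- \frac{11}{-20} - \frac{5}{9} \right)}\right) + 886 = \left(-1798 + \left(21 - \left(- \frac{11}{20} + \frac{5}{9}\right) + 2 \cdot 46\right)\right) + 886 = \left(-1798 + \left(21 - \frac{1}{180} + 92\right)\right) + 886 = \left(-1798 + \frac{20339}{180}\right) + 886 = - \frac{303301}{180} + 886 = - \frac{143821}{180}$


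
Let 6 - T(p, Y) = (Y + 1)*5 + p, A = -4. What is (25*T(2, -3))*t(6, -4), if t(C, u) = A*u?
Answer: 5600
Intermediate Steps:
T(p, Y) = 1 - p - 5*Y (T(p, Y) = 6 - ((Y + 1)*5 + p) = 6 - ((1 + Y)*5 + p) = 6 - ((5 + 5*Y) + p) = 6 - (5 + p + 5*Y) = 6 + (-5 - p - 5*Y) = 1 - p - 5*Y)
t(C, u) = -4*u
(25*T(2, -3))*t(6, -4) = (25*(1 - 1*2 - 5*(-3)))*(-4*(-4)) = (25*(1 - 2 + 15))*16 = (25*14)*16 = 350*16 = 5600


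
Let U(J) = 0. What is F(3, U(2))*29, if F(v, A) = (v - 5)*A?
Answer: 0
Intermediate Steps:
F(v, A) = A*(-5 + v) (F(v, A) = (-5 + v)*A = A*(-5 + v))
F(3, U(2))*29 = (0*(-5 + 3))*29 = (0*(-2))*29 = 0*29 = 0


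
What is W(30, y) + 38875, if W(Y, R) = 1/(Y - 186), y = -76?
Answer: 6064499/156 ≈ 38875.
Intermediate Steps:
W(Y, R) = 1/(-186 + Y)
W(30, y) + 38875 = 1/(-186 + 30) + 38875 = 1/(-156) + 38875 = -1/156 + 38875 = 6064499/156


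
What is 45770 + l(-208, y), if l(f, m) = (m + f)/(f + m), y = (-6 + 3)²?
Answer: 45771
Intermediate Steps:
y = 9 (y = (-3)² = 9)
l(f, m) = 1 (l(f, m) = (f + m)/(f + m) = 1)
45770 + l(-208, y) = 45770 + 1 = 45771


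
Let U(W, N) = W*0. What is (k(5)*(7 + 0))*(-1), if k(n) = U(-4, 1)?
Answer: 0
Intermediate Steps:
U(W, N) = 0
k(n) = 0
(k(5)*(7 + 0))*(-1) = (0*(7 + 0))*(-1) = (0*7)*(-1) = 0*(-1) = 0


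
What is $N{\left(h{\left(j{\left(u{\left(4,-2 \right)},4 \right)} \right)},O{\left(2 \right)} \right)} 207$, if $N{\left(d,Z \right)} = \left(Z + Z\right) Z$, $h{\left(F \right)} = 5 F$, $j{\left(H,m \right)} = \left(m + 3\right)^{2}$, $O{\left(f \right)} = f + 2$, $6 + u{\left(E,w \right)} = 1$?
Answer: $6624$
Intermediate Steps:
$u{\left(E,w \right)} = -5$ ($u{\left(E,w \right)} = -6 + 1 = -5$)
$O{\left(f \right)} = 2 + f$
$j{\left(H,m \right)} = \left(3 + m\right)^{2}$
$N{\left(d,Z \right)} = 2 Z^{2}$ ($N{\left(d,Z \right)} = 2 Z Z = 2 Z^{2}$)
$N{\left(h{\left(j{\left(u{\left(4,-2 \right)},4 \right)} \right)},O{\left(2 \right)} \right)} 207 = 2 \left(2 + 2\right)^{2} \cdot 207 = 2 \cdot 4^{2} \cdot 207 = 2 \cdot 16 \cdot 207 = 32 \cdot 207 = 6624$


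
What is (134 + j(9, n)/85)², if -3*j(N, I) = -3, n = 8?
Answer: 129754881/7225 ≈ 17959.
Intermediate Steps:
j(N, I) = 1 (j(N, I) = -⅓*(-3) = 1)
(134 + j(9, n)/85)² = (134 + 1/85)² = (11391/85)² = 129754881/7225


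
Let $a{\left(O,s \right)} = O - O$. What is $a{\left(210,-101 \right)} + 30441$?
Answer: $30441$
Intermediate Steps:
$a{\left(O,s \right)} = 0$
$a{\left(210,-101 \right)} + 30441 = 0 + 30441 = 30441$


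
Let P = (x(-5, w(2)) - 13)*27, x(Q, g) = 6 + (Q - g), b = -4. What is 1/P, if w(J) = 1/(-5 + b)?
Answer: -1/321 ≈ -0.0031153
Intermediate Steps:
w(J) = -1/9 (w(J) = 1/(-5 - 4) = 1/(-9) = -1/9)
x(Q, g) = 6 + Q - g
P = -321 (P = ((6 - 5 - 1*(-1/9)) - 13)*27 = ((6 - 5 + 1/9) - 13)*27 = (10/9 - 13)*27 = -107/9*27 = -321)
1/P = 1/(-321) = -1/321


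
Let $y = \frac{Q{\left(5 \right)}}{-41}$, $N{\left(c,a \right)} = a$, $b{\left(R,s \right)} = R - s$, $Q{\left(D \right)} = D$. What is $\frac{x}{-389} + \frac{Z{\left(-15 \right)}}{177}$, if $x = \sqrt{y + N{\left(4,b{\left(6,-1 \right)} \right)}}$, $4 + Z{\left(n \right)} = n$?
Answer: $- \frac{19}{177} - \frac{\sqrt{11562}}{15949} \approx -0.11409$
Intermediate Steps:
$Z{\left(n \right)} = -4 + n$
$y = - \frac{5}{41}$ ($y = \frac{5}{-41} = 5 \left(- \frac{1}{41}\right) = - \frac{5}{41} \approx -0.12195$)
$x = \frac{\sqrt{11562}}{41}$ ($x = \sqrt{- \frac{5}{41} + \left(6 - -1\right)} = \sqrt{- \frac{5}{41} + \left(6 + 1\right)} = \sqrt{- \frac{5}{41} + 7} = \sqrt{\frac{282}{41}} = \frac{\sqrt{11562}}{41} \approx 2.6226$)
$\frac{x}{-389} + \frac{Z{\left(-15 \right)}}{177} = \frac{\frac{1}{41} \sqrt{11562}}{-389} + \frac{-4 - 15}{177} = \frac{\sqrt{11562}}{41} \left(- \frac{1}{389}\right) - \frac{19}{177} = - \frac{\sqrt{11562}}{15949} - \frac{19}{177} = - \frac{19}{177} - \frac{\sqrt{11562}}{15949}$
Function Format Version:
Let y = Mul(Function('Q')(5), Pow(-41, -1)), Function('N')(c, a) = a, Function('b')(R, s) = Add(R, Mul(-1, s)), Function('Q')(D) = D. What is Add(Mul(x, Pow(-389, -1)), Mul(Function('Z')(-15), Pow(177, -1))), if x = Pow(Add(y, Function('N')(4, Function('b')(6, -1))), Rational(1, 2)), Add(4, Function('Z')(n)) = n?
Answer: Add(Rational(-19, 177), Mul(Rational(-1, 15949), Pow(11562, Rational(1, 2)))) ≈ -0.11409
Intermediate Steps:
Function('Z')(n) = Add(-4, n)
y = Rational(-5, 41) (y = Mul(5, Pow(-41, -1)) = Mul(5, Rational(-1, 41)) = Rational(-5, 41) ≈ -0.12195)
x = Mul(Rational(1, 41), Pow(11562, Rational(1, 2))) (x = Pow(Add(Rational(-5, 41), Add(6, Mul(-1, -1))), Rational(1, 2)) = Pow(Add(Rational(-5, 41), Add(6, 1)), Rational(1, 2)) = Pow(Add(Rational(-5, 41), 7), Rational(1, 2)) = Pow(Rational(282, 41), Rational(1, 2)) = Mul(Rational(1, 41), Pow(11562, Rational(1, 2))) ≈ 2.6226)
Add(Mul(x, Pow(-389, -1)), Mul(Function('Z')(-15), Pow(177, -1))) = Add(Mul(Mul(Rational(1, 41), Pow(11562, Rational(1, 2))), Pow(-389, -1)), Mul(Add(-4, -15), Pow(177, -1))) = Add(Mul(Mul(Rational(1, 41), Pow(11562, Rational(1, 2))), Rational(-1, 389)), Mul(-19, Rational(1, 177))) = Add(Mul(Rational(-1, 15949), Pow(11562, Rational(1, 2))), Rational(-19, 177)) = Add(Rational(-19, 177), Mul(Rational(-1, 15949), Pow(11562, Rational(1, 2))))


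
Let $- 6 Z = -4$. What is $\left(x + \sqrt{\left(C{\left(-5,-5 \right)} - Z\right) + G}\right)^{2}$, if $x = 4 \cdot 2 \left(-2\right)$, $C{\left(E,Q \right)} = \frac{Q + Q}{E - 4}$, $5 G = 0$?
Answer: $\frac{2116}{9} \approx 235.11$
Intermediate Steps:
$Z = \frac{2}{3}$ ($Z = \left(- \frac{1}{6}\right) \left(-4\right) = \frac{2}{3} \approx 0.66667$)
$G = 0$ ($G = \frac{1}{5} \cdot 0 = 0$)
$C{\left(E,Q \right)} = \frac{2 Q}{-4 + E}$
$x = -16$ ($x = 4 \left(-4\right) = -16$)
$\left(x + \sqrt{\left(C{\left(-5,-5 \right)} - Z\right) + G}\right)^{2} = \left(-16 + \sqrt{\left(2 \left(-5\right) \frac{1}{-4 - 5} - \frac{2}{3}\right) + 0}\right)^{2} = \left(-16 + \sqrt{\left(2 \left(-5\right) \frac{1}{-9} - \frac{2}{3}\right) + 0}\right)^{2} = \left(-16 + \sqrt{\left(2 \left(-5\right) \left(- \frac{1}{9}\right) - \frac{2}{3}\right) + 0}\right)^{2} = \left(-16 + \sqrt{\left(\frac{10}{9} - \frac{2}{3}\right) + 0}\right)^{2} = \left(-16 + \sqrt{\frac{4}{9} + 0}\right)^{2} = \left(-16 + \sqrt{\frac{4}{9}}\right)^{2} = \left(-16 + \frac{2}{3}\right)^{2} = \left(- \frac{46}{3}\right)^{2} = \frac{2116}{9}$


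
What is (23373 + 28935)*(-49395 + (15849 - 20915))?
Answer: -2848745988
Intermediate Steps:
(23373 + 28935)*(-49395 + (15849 - 20915)) = 52308*(-49395 - 5066) = 52308*(-54461) = -2848745988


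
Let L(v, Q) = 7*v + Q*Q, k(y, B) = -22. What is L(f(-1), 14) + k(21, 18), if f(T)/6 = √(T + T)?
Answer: 174 + 42*I*√2 ≈ 174.0 + 59.397*I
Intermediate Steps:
f(T) = 6*√2*√T (f(T) = 6*√(T + T) = 6*√(2*T) = 6*(√2*√T) = 6*√2*√T)
L(v, Q) = Q² + 7*v (L(v, Q) = 7*v + Q² = Q² + 7*v)
L(f(-1), 14) + k(21, 18) = (14² + 7*(6*√2*√(-1))) - 22 = (196 + 7*(6*√2*I)) - 22 = (196 + 7*(6*I*√2)) - 22 = (196 + 42*I*√2) - 22 = 174 + 42*I*√2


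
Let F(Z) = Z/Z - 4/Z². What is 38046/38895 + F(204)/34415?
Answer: 908194278203/928433140380 ≈ 0.97820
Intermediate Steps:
F(Z) = 1 - 4/Z²
38046/38895 + F(204)/34415 = 38046/38895 + (1 - 4/204²)/34415 = 38046*(1/38895) + (1 - 4*1/41616)*(1/34415) = 12682/12965 + (1 - 1/10404)*(1/34415) = 12682/12965 + (10403/10404)*(1/34415) = 12682/12965 + 10403/358053660 = 908194278203/928433140380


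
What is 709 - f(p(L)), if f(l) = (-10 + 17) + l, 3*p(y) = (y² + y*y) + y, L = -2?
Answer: 700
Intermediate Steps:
p(y) = y/3 + 2*y²/3 (p(y) = ((y² + y*y) + y)/3 = ((y² + y²) + y)/3 = (2*y² + y)/3 = (y + 2*y²)/3 = y/3 + 2*y²/3)
f(l) = 7 + l
709 - f(p(L)) = 709 - (7 + (⅓)*(-2)*(1 + 2*(-2))) = 709 - (7 + (⅓)*(-2)*(1 - 4)) = 709 - (7 + (⅓)*(-2)*(-3)) = 709 - (7 + 2) = 709 - 1*9 = 709 - 9 = 700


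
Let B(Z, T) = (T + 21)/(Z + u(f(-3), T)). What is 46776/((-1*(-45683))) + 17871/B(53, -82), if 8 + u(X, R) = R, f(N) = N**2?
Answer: 30209686377/2786663 ≈ 10841.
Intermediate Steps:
u(X, R) = -8 + R
B(Z, T) = (21 + T)/(-8 + T + Z) (B(Z, T) = (T + 21)/(Z + (-8 + T)) = (21 + T)/(-8 + T + Z))
46776/((-1*(-45683))) + 17871/B(53, -82) = 46776/((-1*(-45683))) + 17871/(((21 - 82)/(-8 - 82 + 53))) = 46776/45683 + 17871/((-61/(-37))) = 46776*(1/45683) + 17871/((-1/37*(-61))) = 46776/45683 + 17871/(61/37) = 46776/45683 + 17871*(37/61) = 46776/45683 + 661227/61 = 30209686377/2786663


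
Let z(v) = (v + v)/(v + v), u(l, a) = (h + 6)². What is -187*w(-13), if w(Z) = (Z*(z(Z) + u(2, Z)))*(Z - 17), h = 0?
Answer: -2698410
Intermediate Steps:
u(l, a) = 36 (u(l, a) = (0 + 6)² = 6² = 36)
z(v) = 1 (z(v) = (2*v)/((2*v)) = (2*v)*(1/(2*v)) = 1)
w(Z) = 37*Z*(-17 + Z) (w(Z) = (Z*(1 + 36))*(Z - 17) = (Z*37)*(-17 + Z) = (37*Z)*(-17 + Z) = 37*Z*(-17 + Z))
-187*w(-13) = -6919*(-13)*(-17 - 13) = -6919*(-13)*(-30) = -187*14430 = -2698410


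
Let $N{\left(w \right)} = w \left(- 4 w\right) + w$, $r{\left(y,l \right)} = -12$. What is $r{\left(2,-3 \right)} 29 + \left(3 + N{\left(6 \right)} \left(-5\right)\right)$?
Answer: $345$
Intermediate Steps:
$N{\left(w \right)} = w - 4 w^{2}$ ($N{\left(w \right)} = - 4 w^{2} + w = w - 4 w^{2}$)
$r{\left(2,-3 \right)} 29 + \left(3 + N{\left(6 \right)} \left(-5\right)\right) = \left(-12\right) 29 + \left(3 + 6 \left(1 - 24\right) \left(-5\right)\right) = -348 + \left(3 + 6 \left(1 - 24\right) \left(-5\right)\right) = -348 + \left(3 + 6 \left(-23\right) \left(-5\right)\right) = -348 + \left(3 - -690\right) = -348 + \left(3 + 690\right) = -348 + 693 = 345$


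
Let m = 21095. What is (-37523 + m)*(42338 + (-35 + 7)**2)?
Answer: -708408216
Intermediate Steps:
(-37523 + m)*(42338 + (-35 + 7)**2) = (-37523 + 21095)*(42338 + (-35 + 7)**2) = -16428*(42338 + (-28)**2) = -16428*(42338 + 784) = -16428*43122 = -708408216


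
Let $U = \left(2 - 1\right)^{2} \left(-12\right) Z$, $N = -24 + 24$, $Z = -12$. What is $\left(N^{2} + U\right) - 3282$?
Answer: $-3138$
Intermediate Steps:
$N = 0$
$U = 144$ ($U = \left(2 - 1\right)^{2} \left(-12\right) \left(-12\right) = 1^{2} \left(-12\right) \left(-12\right) = 1 \left(-12\right) \left(-12\right) = \left(-12\right) \left(-12\right) = 144$)
$\left(N^{2} + U\right) - 3282 = \left(0^{2} + 144\right) - 3282 = \left(0 + 144\right) - 3282 = 144 - 3282 = -3138$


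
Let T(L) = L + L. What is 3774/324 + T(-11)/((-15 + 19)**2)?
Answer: 2219/216 ≈ 10.273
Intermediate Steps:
T(L) = 2*L
3774/324 + T(-11)/((-15 + 19)**2) = 3774/324 + (2*(-11))/((-15 + 19)**2) = 3774*(1/324) - 22/(4**2) = 629/54 - 22/16 = 629/54 - 22*1/16 = 629/54 - 11/8 = 2219/216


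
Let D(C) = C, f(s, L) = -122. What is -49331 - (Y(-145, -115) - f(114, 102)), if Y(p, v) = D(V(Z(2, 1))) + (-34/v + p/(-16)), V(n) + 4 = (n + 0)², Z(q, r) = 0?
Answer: -91003379/1840 ≈ -49458.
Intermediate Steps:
V(n) = -4 + n² (V(n) = -4 + (n + 0)² = -4 + n²)
Y(p, v) = -4 - 34/v - p/16 (Y(p, v) = (-4 + 0²) + (-34/v + p/(-16)) = (-4 + 0) + (-34/v + p*(-1/16)) = -4 + (-34/v - p/16) = -4 - 34/v - p/16)
-49331 - (Y(-145, -115) - f(114, 102)) = -49331 - ((-4 - 34/(-115) - 1/16*(-145)) - 1*(-122)) = -49331 - ((-4 - 34*(-1/115) + 145/16) + 122) = -49331 - ((-4 + 34/115 + 145/16) + 122) = -49331 - (9859/1840 + 122) = -49331 - 1*234339/1840 = -49331 - 234339/1840 = -91003379/1840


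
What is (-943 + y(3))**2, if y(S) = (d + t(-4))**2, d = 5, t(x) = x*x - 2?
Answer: 338724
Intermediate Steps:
t(x) = -2 + x**2 (t(x) = x**2 - 2 = -2 + x**2)
y(S) = 361 (y(S) = (5 + (-2 + (-4)**2))**2 = (5 + (-2 + 16))**2 = (5 + 14)**2 = 19**2 = 361)
(-943 + y(3))**2 = (-943 + 361)**2 = (-582)**2 = 338724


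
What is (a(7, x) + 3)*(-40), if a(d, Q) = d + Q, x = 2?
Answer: -480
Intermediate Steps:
a(d, Q) = Q + d
(a(7, x) + 3)*(-40) = ((2 + 7) + 3)*(-40) = (9 + 3)*(-40) = 12*(-40) = -480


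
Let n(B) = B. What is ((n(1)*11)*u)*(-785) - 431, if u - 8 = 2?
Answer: -86781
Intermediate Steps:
u = 10 (u = 8 + 2 = 10)
((n(1)*11)*u)*(-785) - 431 = ((1*11)*10)*(-785) - 431 = (11*10)*(-785) - 431 = 110*(-785) - 431 = -86350 - 431 = -86781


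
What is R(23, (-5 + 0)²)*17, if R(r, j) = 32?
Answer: 544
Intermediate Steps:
R(23, (-5 + 0)²)*17 = 32*17 = 544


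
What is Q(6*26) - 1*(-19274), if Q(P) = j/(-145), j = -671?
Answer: 2795401/145 ≈ 19279.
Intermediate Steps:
Q(P) = 671/145 (Q(P) = -671/(-145) = -671*(-1/145) = 671/145)
Q(6*26) - 1*(-19274) = 671/145 - 1*(-19274) = 671/145 + 19274 = 2795401/145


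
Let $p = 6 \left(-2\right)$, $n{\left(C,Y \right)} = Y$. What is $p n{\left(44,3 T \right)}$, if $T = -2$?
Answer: $72$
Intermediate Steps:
$p = -12$
$p n{\left(44,3 T \right)} = - 12 \cdot 3 \left(-2\right) = \left(-12\right) \left(-6\right) = 72$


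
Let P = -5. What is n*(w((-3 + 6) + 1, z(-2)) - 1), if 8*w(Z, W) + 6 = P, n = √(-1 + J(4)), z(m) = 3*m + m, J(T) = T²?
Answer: -19*√15/8 ≈ -9.1983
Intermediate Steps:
z(m) = 4*m
n = √15 (n = √(-1 + 4²) = √(-1 + 16) = √15 ≈ 3.8730)
w(Z, W) = -11/8 (w(Z, W) = -¾ + (⅛)*(-5) = -¾ - 5/8 = -11/8)
n*(w((-3 + 6) + 1, z(-2)) - 1) = √15*(-11/8 - 1) = √15*(-19/8) = -19*√15/8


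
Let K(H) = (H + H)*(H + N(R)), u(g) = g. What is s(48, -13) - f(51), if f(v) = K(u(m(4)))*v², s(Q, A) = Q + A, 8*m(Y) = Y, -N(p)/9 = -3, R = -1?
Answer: -142985/2 ≈ -71493.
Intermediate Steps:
N(p) = 27 (N(p) = -9*(-3) = 27)
m(Y) = Y/8
s(Q, A) = A + Q
K(H) = 2*H*(27 + H) (K(H) = (H + H)*(H + 27) = (2*H)*(27 + H) = 2*H*(27 + H))
f(v) = 55*v²/2 (f(v) = (2*((⅛)*4)*(27 + (⅛)*4))*v² = (2*(½)*(27 + ½))*v² = (2*(½)*(55/2))*v² = 55*v²/2)
s(48, -13) - f(51) = (-13 + 48) - 55*51²/2 = 35 - 55*2601/2 = 35 - 1*143055/2 = 35 - 143055/2 = -142985/2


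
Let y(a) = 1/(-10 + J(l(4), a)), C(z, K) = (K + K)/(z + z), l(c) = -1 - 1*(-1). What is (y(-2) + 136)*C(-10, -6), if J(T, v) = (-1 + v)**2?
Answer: 81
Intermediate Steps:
l(c) = 0 (l(c) = -1 + 1 = 0)
C(z, K) = K/z (C(z, K) = (2*K)/((2*z)) = (2*K)*(1/(2*z)) = K/z)
y(a) = 1/(-10 + (-1 + a)**2)
(y(-2) + 136)*C(-10, -6) = (1/(-10 + (-1 - 2)**2) + 136)*(-6/(-10)) = (1/(-10 + (-3)**2) + 136)*(-6*(-1/10)) = (1/(-10 + 9) + 136)*(3/5) = (1/(-1) + 136)*(3/5) = (-1 + 136)*(3/5) = 135*(3/5) = 81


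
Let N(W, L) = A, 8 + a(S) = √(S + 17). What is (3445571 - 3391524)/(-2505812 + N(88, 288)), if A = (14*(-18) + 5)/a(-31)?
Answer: -812581511840/37673800913909 - 1026893*I*√14/37673800913909 ≈ -0.021569 - 1.0199e-7*I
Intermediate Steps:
a(S) = -8 + √(17 + S) (a(S) = -8 + √(S + 17) = -8 + √(17 + S))
A = -247/(-8 + I*√14) (A = (14*(-18) + 5)/(-8 + √(17 - 31)) = (-252 + 5)/(-8 + √(-14)) = -247/(-8 + I*√14) ≈ 25.333 + 11.849*I)
N(W, L) = 76/3 + 19*I*√14/6
(3445571 - 3391524)/(-2505812 + N(88, 288)) = (3445571 - 3391524)/(-2505812 + (76/3 + 19*I*√14/6)) = 54047/(-7517360/3 + 19*I*√14/6)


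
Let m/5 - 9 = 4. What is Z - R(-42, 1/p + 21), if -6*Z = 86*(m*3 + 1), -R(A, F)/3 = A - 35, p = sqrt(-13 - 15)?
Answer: -9121/3 ≈ -3040.3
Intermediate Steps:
m = 65 (m = 45 + 5*4 = 45 + 20 = 65)
p = 2*I*sqrt(7) (p = sqrt(-28) = 2*I*sqrt(7) ≈ 5.2915*I)
R(A, F) = 105 - 3*A (R(A, F) = -3*(A - 35) = -3*(-35 + A) = 105 - 3*A)
Z = -8428/3 (Z = -43*(65*3 + 1)/3 = -43*(195 + 1)/3 = -43*196/3 = -1/6*16856 = -8428/3 ≈ -2809.3)
Z - R(-42, 1/p + 21) = -8428/3 - (105 - 3*(-42)) = -8428/3 - (105 + 126) = -8428/3 - 1*231 = -8428/3 - 231 = -9121/3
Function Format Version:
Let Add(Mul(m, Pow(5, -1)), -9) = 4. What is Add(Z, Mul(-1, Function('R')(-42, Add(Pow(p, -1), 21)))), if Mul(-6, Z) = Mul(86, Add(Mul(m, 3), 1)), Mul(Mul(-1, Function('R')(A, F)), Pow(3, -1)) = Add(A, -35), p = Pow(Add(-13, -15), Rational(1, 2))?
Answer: Rational(-9121, 3) ≈ -3040.3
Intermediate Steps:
m = 65 (m = Add(45, Mul(5, 4)) = Add(45, 20) = 65)
p = Mul(2, I, Pow(7, Rational(1, 2))) (p = Pow(-28, Rational(1, 2)) = Mul(2, I, Pow(7, Rational(1, 2))) ≈ Mul(5.2915, I))
Function('R')(A, F) = Add(105, Mul(-3, A)) (Function('R')(A, F) = Mul(-3, Add(A, -35)) = Mul(-3, Add(-35, A)) = Add(105, Mul(-3, A)))
Z = Rational(-8428, 3) (Z = Mul(Rational(-1, 6), Mul(86, Add(Mul(65, 3), 1))) = Mul(Rational(-1, 6), Mul(86, Add(195, 1))) = Mul(Rational(-1, 6), Mul(86, 196)) = Mul(Rational(-1, 6), 16856) = Rational(-8428, 3) ≈ -2809.3)
Add(Z, Mul(-1, Function('R')(-42, Add(Pow(p, -1), 21)))) = Add(Rational(-8428, 3), Mul(-1, Add(105, Mul(-3, -42)))) = Add(Rational(-8428, 3), Mul(-1, Add(105, 126))) = Add(Rational(-8428, 3), Mul(-1, 231)) = Add(Rational(-8428, 3), -231) = Rational(-9121, 3)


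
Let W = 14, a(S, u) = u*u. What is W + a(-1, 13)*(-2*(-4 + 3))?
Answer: 352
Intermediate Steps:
a(S, u) = u²
W + a(-1, 13)*(-2*(-4 + 3)) = 14 + 13²*(-2*(-4 + 3)) = 14 + 169*(-2*(-1)) = 14 + 169*2 = 14 + 338 = 352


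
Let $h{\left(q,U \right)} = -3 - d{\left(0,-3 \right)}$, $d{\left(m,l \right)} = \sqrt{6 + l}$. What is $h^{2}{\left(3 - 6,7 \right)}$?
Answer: $\left(3 + \sqrt{3}\right)^{2} \approx 22.392$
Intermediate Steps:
$h{\left(q,U \right)} = -3 - \sqrt{3}$ ($h{\left(q,U \right)} = -3 - \sqrt{6 - 3} = -3 - \sqrt{3}$)
$h^{2}{\left(3 - 6,7 \right)} = \left(-3 - \sqrt{3}\right)^{2}$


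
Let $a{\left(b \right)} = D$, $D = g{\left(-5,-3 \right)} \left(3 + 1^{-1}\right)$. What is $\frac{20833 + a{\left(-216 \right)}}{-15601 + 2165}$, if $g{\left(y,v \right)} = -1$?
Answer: $- \frac{20829}{13436} \approx -1.5502$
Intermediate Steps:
$D = -4$ ($D = - (\frac{3 + 1^{-1}}{1}) = - (3 + 1) = \left(-1\right) 4 = -4$)
$a{\left(b \right)} = -4$
$\frac{20833 + a{\left(-216 \right)}}{-15601 + 2165} = \frac{20833 - 4}{-15601 + 2165} = \frac{20829}{-13436} = 20829 \left(- \frac{1}{13436}\right) = - \frac{20829}{13436}$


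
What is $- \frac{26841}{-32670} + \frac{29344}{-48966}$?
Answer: $\frac{19757107}{88873290} \approx 0.22231$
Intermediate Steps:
$- \frac{26841}{-32670} + \frac{29344}{-48966} = \left(-26841\right) \left(- \frac{1}{32670}\right) + 29344 \left(- \frac{1}{48966}\right) = \frac{8947}{10890} - \frac{14672}{24483} = \frac{19757107}{88873290}$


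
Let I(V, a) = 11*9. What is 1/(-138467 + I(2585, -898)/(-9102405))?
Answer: -3034135/420127571078 ≈ -7.2219e-6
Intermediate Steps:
I(V, a) = 99
1/(-138467 + I(2585, -898)/(-9102405)) = 1/(-138467 + 99/(-9102405)) = 1/(-138467 + 99*(-1/9102405)) = 1/(-138467 - 33/3034135) = 1/(-420127571078/3034135) = -3034135/420127571078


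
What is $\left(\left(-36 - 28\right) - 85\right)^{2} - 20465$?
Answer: $1736$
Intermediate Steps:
$\left(\left(-36 - 28\right) - 85\right)^{2} - 20465 = \left(-64 - 85\right)^{2} - 20465 = \left(-149\right)^{2} - 20465 = 22201 - 20465 = 1736$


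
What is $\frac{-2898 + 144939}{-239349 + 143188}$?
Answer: $- \frac{142041}{96161} \approx -1.4771$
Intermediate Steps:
$\frac{-2898 + 144939}{-239349 + 143188} = \frac{142041}{-96161} = 142041 \left(- \frac{1}{96161}\right) = - \frac{142041}{96161}$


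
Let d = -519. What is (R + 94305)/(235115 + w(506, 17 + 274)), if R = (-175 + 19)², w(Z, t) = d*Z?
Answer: -118641/27499 ≈ -4.3144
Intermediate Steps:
w(Z, t) = -519*Z
R = 24336 (R = (-156)² = 24336)
(R + 94305)/(235115 + w(506, 17 + 274)) = (24336 + 94305)/(235115 - 519*506) = 118641/(235115 - 262614) = 118641/(-27499) = 118641*(-1/27499) = -118641/27499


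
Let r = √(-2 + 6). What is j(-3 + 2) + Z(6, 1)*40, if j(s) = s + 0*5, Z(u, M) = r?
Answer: 79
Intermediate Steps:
r = 2 (r = √4 = 2)
Z(u, M) = 2
j(s) = s (j(s) = s + 0 = s)
j(-3 + 2) + Z(6, 1)*40 = (-3 + 2) + 2*40 = -1 + 80 = 79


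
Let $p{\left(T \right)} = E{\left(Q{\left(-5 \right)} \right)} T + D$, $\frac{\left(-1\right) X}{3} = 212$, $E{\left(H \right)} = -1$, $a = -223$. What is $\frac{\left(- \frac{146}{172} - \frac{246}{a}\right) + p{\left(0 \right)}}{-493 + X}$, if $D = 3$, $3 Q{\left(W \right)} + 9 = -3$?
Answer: $- \frac{62411}{21651962} \approx -0.0028825$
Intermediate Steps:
$Q{\left(W \right)} = -4$ ($Q{\left(W \right)} = -3 + \frac{1}{3} \left(-3\right) = -3 - 1 = -4$)
$X = -636$ ($X = \left(-3\right) 212 = -636$)
$p{\left(T \right)} = 3 - T$ ($p{\left(T \right)} = - T + 3 = 3 - T$)
$\frac{\left(- \frac{146}{172} - \frac{246}{a}\right) + p{\left(0 \right)}}{-493 + X} = \frac{\left(- \frac{146}{172} - \frac{246}{-223}\right) + \left(3 - 0\right)}{-493 - 636} = \frac{\left(\left(-146\right) \frac{1}{172} - - \frac{246}{223}\right) + \left(3 + 0\right)}{-1129} = \left(\left(- \frac{73}{86} + \frac{246}{223}\right) + 3\right) \left(- \frac{1}{1129}\right) = \left(\frac{4877}{19178} + 3\right) \left(- \frac{1}{1129}\right) = \frac{62411}{19178} \left(- \frac{1}{1129}\right) = - \frac{62411}{21651962}$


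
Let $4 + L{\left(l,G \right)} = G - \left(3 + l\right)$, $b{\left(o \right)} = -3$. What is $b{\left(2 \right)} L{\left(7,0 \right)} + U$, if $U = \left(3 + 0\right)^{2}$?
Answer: $51$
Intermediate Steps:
$L{\left(l,G \right)} = -7 + G - l$ ($L{\left(l,G \right)} = -4 - \left(3 + l - G\right) = -7 + G - l$)
$U = 9$ ($U = 3^{2} = 9$)
$b{\left(2 \right)} L{\left(7,0 \right)} + U = - 3 \left(-7 + 0 - 7\right) + 9 = \left(-3\right) \left(-14\right) + 9 = 42 + 9 = 51$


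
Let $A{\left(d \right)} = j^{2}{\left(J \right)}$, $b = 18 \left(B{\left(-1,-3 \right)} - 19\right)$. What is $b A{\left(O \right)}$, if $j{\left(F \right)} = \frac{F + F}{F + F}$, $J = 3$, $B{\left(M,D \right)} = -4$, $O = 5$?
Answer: $-414$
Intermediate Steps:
$b = -414$ ($b = 18 \left(-4 - 19\right) = 18 \left(-23\right) = -414$)
$j{\left(F \right)} = 1$ ($j{\left(F \right)} = \frac{2 F}{2 F} = 2 F \frac{1}{2 F} = 1$)
$A{\left(d \right)} = 1$ ($A{\left(d \right)} = 1^{2} = 1$)
$b A{\left(O \right)} = \left(-414\right) 1 = -414$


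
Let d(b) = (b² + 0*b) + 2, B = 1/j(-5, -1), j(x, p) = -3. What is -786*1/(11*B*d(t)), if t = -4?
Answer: 131/11 ≈ 11.909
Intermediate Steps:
B = -⅓ (B = 1/(-3) = -⅓ ≈ -0.33333)
d(b) = 2 + b² (d(b) = (b² + 0) + 2 = b² + 2 = 2 + b²)
-786*1/(11*B*d(t)) = -786*(-3/(11*(2 + (-4)²))) = -786*(-3/(11*(2 + 16))) = -786/(-⅓*18*11) = -786/((-6*11)) = -786/(-66) = -786*(-1/66) = 131/11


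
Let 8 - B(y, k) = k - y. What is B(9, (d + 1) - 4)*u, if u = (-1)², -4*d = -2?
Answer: 39/2 ≈ 19.500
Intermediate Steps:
d = ½ (d = -¼*(-2) = ½ ≈ 0.50000)
B(y, k) = 8 + y - k (B(y, k) = 8 - (k - y) = 8 + (y - k) = 8 + y - k)
u = 1
B(9, (d + 1) - 4)*u = (8 + 9 - ((½ + 1) - 4))*1 = (8 + 9 - (3/2 - 4))*1 = (8 + 9 - 1*(-5/2))*1 = (8 + 9 + 5/2)*1 = (39/2)*1 = 39/2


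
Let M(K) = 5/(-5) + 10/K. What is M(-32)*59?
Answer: -1239/16 ≈ -77.438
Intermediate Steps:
M(K) = -1 + 10/K (M(K) = 5*(-⅕) + 10/K = -1 + 10/K)
M(-32)*59 = ((10 - 1*(-32))/(-32))*59 = -(10 + 32)/32*59 = -1/32*42*59 = -21/16*59 = -1239/16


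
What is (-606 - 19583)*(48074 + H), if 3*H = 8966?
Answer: -3092712532/3 ≈ -1.0309e+9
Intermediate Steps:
H = 8966/3 (H = (⅓)*8966 = 8966/3 ≈ 2988.7)
(-606 - 19583)*(48074 + H) = (-606 - 19583)*(48074 + 8966/3) = -20189*153188/3 = -3092712532/3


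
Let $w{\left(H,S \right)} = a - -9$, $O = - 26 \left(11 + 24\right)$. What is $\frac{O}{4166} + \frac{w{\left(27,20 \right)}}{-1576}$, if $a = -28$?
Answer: $- \frac{677503}{3282808} \approx -0.20638$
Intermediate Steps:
$O = -910$ ($O = \left(-26\right) 35 = -910$)
$w{\left(H,S \right)} = -19$ ($w{\left(H,S \right)} = -28 - -9 = -28 + 9 = -19$)
$\frac{O}{4166} + \frac{w{\left(27,20 \right)}}{-1576} = - \frac{910}{4166} - \frac{19}{-1576} = \left(-910\right) \frac{1}{4166} - - \frac{19}{1576} = - \frac{455}{2083} + \frac{19}{1576} = - \frac{677503}{3282808}$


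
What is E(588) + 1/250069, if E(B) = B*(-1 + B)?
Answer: 86312815765/250069 ≈ 3.4516e+5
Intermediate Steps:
E(588) + 1/250069 = 588*(-1 + 588) + 1/250069 = 588*587 + 1/250069 = 345156 + 1/250069 = 86312815765/250069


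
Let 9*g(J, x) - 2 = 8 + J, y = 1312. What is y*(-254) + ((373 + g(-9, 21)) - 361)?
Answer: -2999123/9 ≈ -3.3324e+5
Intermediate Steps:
g(J, x) = 10/9 + J/9 (g(J, x) = 2/9 + (8 + J)/9 = 2/9 + (8/9 + J/9) = 10/9 + J/9)
y*(-254) + ((373 + g(-9, 21)) - 361) = 1312*(-254) + ((373 + (10/9 + (1/9)*(-9))) - 361) = -333248 + ((373 + (10/9 - 1)) - 361) = -333248 + ((373 + 1/9) - 361) = -333248 + (3358/9 - 361) = -333248 + 109/9 = -2999123/9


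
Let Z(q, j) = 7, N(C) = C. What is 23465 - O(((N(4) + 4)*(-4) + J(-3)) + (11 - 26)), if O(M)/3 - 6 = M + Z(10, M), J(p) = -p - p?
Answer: 23549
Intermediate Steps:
J(p) = -2*p
O(M) = 39 + 3*M (O(M) = 18 + 3*(M + 7) = 18 + 3*(7 + M) = 18 + (21 + 3*M) = 39 + 3*M)
23465 - O(((N(4) + 4)*(-4) + J(-3)) + (11 - 26)) = 23465 - (39 + 3*(((4 + 4)*(-4) - 2*(-3)) + (11 - 26))) = 23465 - (39 + 3*((8*(-4) + 6) - 15)) = 23465 - (39 + 3*((-32 + 6) - 15)) = 23465 - (39 + 3*(-26 - 15)) = 23465 - (39 + 3*(-41)) = 23465 - (39 - 123) = 23465 - 1*(-84) = 23465 + 84 = 23549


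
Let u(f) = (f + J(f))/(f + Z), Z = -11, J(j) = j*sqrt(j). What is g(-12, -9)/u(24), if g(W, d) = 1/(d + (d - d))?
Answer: 13/4968 - 13*sqrt(6)/2484 ≈ -0.010203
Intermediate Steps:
J(j) = j**(3/2)
u(f) = (f + f**(3/2))/(-11 + f) (u(f) = (f + f**(3/2))/(f - 11) = (f + f**(3/2))/(-11 + f))
g(W, d) = 1/d (g(W, d) = 1/(d + 0) = 1/d)
g(-12, -9)/u(24) = 1/((-9)*(((24 + 24**(3/2))/(-11 + 24)))) = -13/(24 + 48*sqrt(6))/9 = -1/(9*(24/13 + 48*sqrt(6)/13))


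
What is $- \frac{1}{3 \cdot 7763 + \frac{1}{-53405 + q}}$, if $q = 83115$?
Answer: $- \frac{29710}{691916191} \approx -4.2939 \cdot 10^{-5}$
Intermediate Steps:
$- \frac{1}{3 \cdot 7763 + \frac{1}{-53405 + q}} = - \frac{1}{3 \cdot 7763 + \frac{1}{-53405 + 83115}} = - \frac{1}{23289 + \frac{1}{29710}} = - \frac{1}{\frac{691916191}{29710}} = \left(-1\right) \frac{29710}{691916191} = - \frac{29710}{691916191}$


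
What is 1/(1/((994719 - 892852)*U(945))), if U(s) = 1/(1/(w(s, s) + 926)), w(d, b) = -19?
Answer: 92393369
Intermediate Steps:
U(s) = 907 (U(s) = 1/(1/(-19 + 926)) = 1/(1/907) = 907)
1/(1/((994719 - 892852)*U(945))) = 1/(1/((994719 - 892852)*907)) = 1/((1/907)/101867) = 1/((1/101867)*(1/907)) = 1/(1/92393369) = 92393369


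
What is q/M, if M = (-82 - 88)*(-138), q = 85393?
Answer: 85393/23460 ≈ 3.6399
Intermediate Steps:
M = 23460 (M = -170*(-138) = 23460)
q/M = 85393/23460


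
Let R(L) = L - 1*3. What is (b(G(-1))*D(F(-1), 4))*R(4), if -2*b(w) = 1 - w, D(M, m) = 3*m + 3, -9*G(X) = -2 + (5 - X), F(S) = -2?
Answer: -65/6 ≈ -10.833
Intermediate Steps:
G(X) = -1/3 + X/9 (G(X) = -(-2 + (5 - X))/9 = -(3 - X)/9 = -1/3 + X/9)
D(M, m) = 3 + 3*m
R(L) = -3 + L (R(L) = L - 3 = -3 + L)
b(w) = -1/2 + w/2 (b(w) = -(1 - w)/2 = -1/2 + w/2)
(b(G(-1))*D(F(-1), 4))*R(4) = ((-1/2 + (-1/3 + (1/9)*(-1))/2)*(3 + 3*4))*(-3 + 4) = ((-1/2 + (-1/3 - 1/9)/2)*(3 + 12))*1 = ((-1/2 + (1/2)*(-4/9))*15)*1 = ((-1/2 - 2/9)*15)*1 = -13/18*15*1 = -65/6*1 = -65/6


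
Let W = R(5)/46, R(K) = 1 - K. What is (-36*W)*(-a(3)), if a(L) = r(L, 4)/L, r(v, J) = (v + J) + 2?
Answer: -216/23 ≈ -9.3913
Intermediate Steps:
r(v, J) = 2 + J + v (r(v, J) = (J + v) + 2 = 2 + J + v)
W = -2/23 (W = (1 - 1*5)/46 = (1 - 5)*(1/46) = -4*1/46 = -2/23 ≈ -0.086957)
a(L) = (6 + L)/L (a(L) = (2 + 4 + L)/L = (6 + L)/L)
(-36*W)*(-a(3)) = (-36*(-2/23))*(-(6 + 3)/3) = 72*(-9/3)/23 = 72*(-1*3)/23 = (72/23)*(-3) = -216/23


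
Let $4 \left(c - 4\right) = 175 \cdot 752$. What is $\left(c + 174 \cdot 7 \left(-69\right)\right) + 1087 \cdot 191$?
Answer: $156479$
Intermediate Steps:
$c = 32904$ ($c = 4 + \frac{175 \cdot 752}{4} = 4 + \frac{1}{4} \cdot 131600 = 4 + 32900 = 32904$)
$\left(c + 174 \cdot 7 \left(-69\right)\right) + 1087 \cdot 191 = \left(32904 + 174 \cdot 7 \left(-69\right)\right) + 1087 \cdot 191 = \left(32904 + 174 \left(-483\right)\right) + 207617 = \left(32904 - 84042\right) + 207617 = -51138 + 207617 = 156479$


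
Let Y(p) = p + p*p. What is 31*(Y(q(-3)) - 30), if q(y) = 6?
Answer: 372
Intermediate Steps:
Y(p) = p + p²
31*(Y(q(-3)) - 30) = 31*(6*(1 + 6) - 30) = 31*(6*7 - 30) = 31*(42 - 30) = 31*12 = 372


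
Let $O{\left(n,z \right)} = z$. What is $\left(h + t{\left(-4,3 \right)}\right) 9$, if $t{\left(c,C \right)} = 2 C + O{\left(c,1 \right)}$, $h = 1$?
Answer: $72$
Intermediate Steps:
$t{\left(c,C \right)} = 1 + 2 C$ ($t{\left(c,C \right)} = 2 C + 1 = 1 + 2 C$)
$\left(h + t{\left(-4,3 \right)}\right) 9 = \left(1 + \left(1 + 2 \cdot 3\right)\right) 9 = \left(1 + \left(1 + 6\right)\right) 9 = \left(1 + 7\right) 9 = 8 \cdot 9 = 72$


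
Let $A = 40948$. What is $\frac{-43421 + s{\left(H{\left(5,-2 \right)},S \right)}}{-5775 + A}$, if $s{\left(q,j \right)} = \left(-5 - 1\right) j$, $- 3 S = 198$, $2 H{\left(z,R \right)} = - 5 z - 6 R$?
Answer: $- \frac{43025}{35173} \approx -1.2232$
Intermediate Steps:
$H{\left(z,R \right)} = - 3 R - \frac{5 z}{2}$ ($H{\left(z,R \right)} = \frac{- 5 z - 6 R}{2} = \frac{- 6 R - 5 z}{2} = - 3 R - \frac{5 z}{2}$)
$S = -66$ ($S = \left(- \frac{1}{3}\right) 198 = -66$)
$s{\left(q,j \right)} = - 6 j$
$\frac{-43421 + s{\left(H{\left(5,-2 \right)},S \right)}}{-5775 + A} = \frac{-43421 - -396}{-5775 + 40948} = \frac{-43421 + 396}{35173} = \left(-43025\right) \frac{1}{35173} = - \frac{43025}{35173}$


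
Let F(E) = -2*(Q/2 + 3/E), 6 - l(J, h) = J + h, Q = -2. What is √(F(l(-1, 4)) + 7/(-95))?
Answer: I*√665/95 ≈ 0.27145*I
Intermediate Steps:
l(J, h) = 6 - J - h (l(J, h) = 6 - (J + h) = 6 + (-J - h) = 6 - J - h)
F(E) = 2 - 6/E (F(E) = -2*(-2/2 + 3/E) = -2*(-2*½ + 3/E) = -2*(-1 + 3/E) = 2 - 6/E)
√(F(l(-1, 4)) + 7/(-95)) = √((2 - 6/(6 - 1*(-1) - 1*4)) + 7/(-95)) = √((2 - 6/(6 + 1 - 4)) + 7*(-1/95)) = √((2 - 6/3) - 7/95) = √((2 - 6*⅓) - 7/95) = √((2 - 2) - 7/95) = √(0 - 7/95) = √(-7/95) = I*√665/95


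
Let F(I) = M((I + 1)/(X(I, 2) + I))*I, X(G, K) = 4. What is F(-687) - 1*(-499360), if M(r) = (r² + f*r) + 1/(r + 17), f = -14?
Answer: 971918997704105/1912138411 ≈ 5.0829e+5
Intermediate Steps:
M(r) = r² + 1/(17 + r) - 14*r (M(r) = (r² - 14*r) + 1/(r + 17) = (r² - 14*r) + 1/(17 + r) = r² + 1/(17 + r) - 14*r)
F(I) = I*(1 + (1 + I)³/(4 + I)³ - 238*(1 + I)/(4 + I) + 3*(1 + I)²/(4 + I)²)/(17 + (1 + I)/(4 + I)) (F(I) = ((1 + ((I + 1)/(4 + I))³ - 238*(I + 1)/(4 + I) + 3*((I + 1)/(4 + I))²)/(17 + (I + 1)/(4 + I)))*I = ((1 + ((1 + I)/(4 + I))³ - 238*(1 + I)/(4 + I) + 3*((1 + I)/(4 + I))²)/(17 + (1 + I)/(4 + I)))*I = ((1 + (1 + I)³/(4 + I)³ - 238*(1 + I)/(4 + I) + 3*((1 + I)²/(4 + I)²))/(17 + (1 + I)/(4 + I)))*I = ((1 + (1 + I)³/(4 + I)³ - 238*(1 + I)/(4 + I) + 3*(1 + I)²/(4 + I)²)/(17 + (1 + I)/(4 + I)))*I = I*(1 + (1 + I)³/(4 + I)³ - 238*(1 + I)/(4 + I) + 3*(1 + I)²/(4 + I)²)/(17 + (1 + I)/(4 + I)))
F(-687) - 1*(-499360) = (⅓)*(-687)*(-3731 - 5634*(-687) - 2109*(-687)² - 233*(-687)³)/(368 + 6*(-687)³ + 71*(-687)² + 280*(-687)) - 1*(-499360) = (⅓)*(-687)*(-3731 + 3870558 - 2109*471969 - 233*(-324242703))/(368 + 6*(-324242703) + 71*471969 - 192360) + 499360 = (⅓)*(-687)*(-3731 + 3870558 - 995382621 + 75548549799)/(368 - 1945456218 + 33509799 - 192360) + 499360 = (⅓)*(-687)*74557034005/(-1912138411) + 499360 = (⅓)*(-687)*(-1/1912138411)*74557034005 + 499360 = 17073560787145/1912138411 + 499360 = 971918997704105/1912138411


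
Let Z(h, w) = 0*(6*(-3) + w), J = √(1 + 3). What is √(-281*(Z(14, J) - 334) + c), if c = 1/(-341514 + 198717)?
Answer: √1913775337954689/142797 ≈ 306.36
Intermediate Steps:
J = 2 (J = √4 = 2)
Z(h, w) = 0 (Z(h, w) = 0*(-18 + w) = 0)
c = -1/142797 (c = 1/(-142797) = -1/142797 ≈ -7.0029e-6)
√(-281*(Z(14, J) - 334) + c) = √(-281*(0 - 334) - 1/142797) = √(-281*(-334) - 1/142797) = √(93854 - 1/142797) = √(13402069637/142797) = √1913775337954689/142797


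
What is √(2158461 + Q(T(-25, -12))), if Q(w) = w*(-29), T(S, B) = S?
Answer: √2159186 ≈ 1469.4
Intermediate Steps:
Q(w) = -29*w
√(2158461 + Q(T(-25, -12))) = √(2158461 - 29*(-25)) = √(2158461 + 725) = √2159186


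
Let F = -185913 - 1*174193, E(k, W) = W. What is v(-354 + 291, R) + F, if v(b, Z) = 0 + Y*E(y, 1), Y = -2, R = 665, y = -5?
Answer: -360108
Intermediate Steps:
F = -360106 (F = -185913 - 174193 = -360106)
v(b, Z) = -2 (v(b, Z) = 0 - 2*1 = 0 - 2 = -2)
v(-354 + 291, R) + F = -2 - 360106 = -360108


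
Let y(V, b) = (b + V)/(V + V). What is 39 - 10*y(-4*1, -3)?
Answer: 121/4 ≈ 30.250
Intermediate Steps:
y(V, b) = (V + b)/(2*V) (y(V, b) = (V + b)/((2*V)) = (V + b)*(1/(2*V)) = (V + b)/(2*V))
39 - 10*y(-4*1, -3) = 39 - 5*(-4*1 - 3)/((-4*1)) = 39 - 5*(-4 - 3)/(-4) = 39 - 5*(-1)*(-7)/4 = 39 - 10*7/8 = 39 - 35/4 = 121/4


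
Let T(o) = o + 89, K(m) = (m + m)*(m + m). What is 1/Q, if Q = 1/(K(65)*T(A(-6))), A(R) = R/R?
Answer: 1521000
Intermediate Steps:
K(m) = 4*m² (K(m) = (2*m)*(2*m) = 4*m²)
A(R) = 1
T(o) = 89 + o
Q = 1/1521000 (Q = 1/(((4*65²))*(89 + 1)) = 1/((4*4225)*90) = (1/90)/16900 = (1/16900)*(1/90) = 1/1521000 ≈ 6.5746e-7)
1/Q = 1/(1/1521000) = 1521000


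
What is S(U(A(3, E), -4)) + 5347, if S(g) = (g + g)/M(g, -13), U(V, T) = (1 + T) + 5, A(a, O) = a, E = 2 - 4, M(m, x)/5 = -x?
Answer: 347559/65 ≈ 5347.1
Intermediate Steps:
M(m, x) = -5*x (M(m, x) = 5*(-x) = -5*x)
E = -2
U(V, T) = 6 + T
S(g) = 2*g/65 (S(g) = (g + g)/((-5*(-13))) = (2*g)/65 = (2*g)*(1/65) = 2*g/65)
S(U(A(3, E), -4)) + 5347 = 2*(6 - 4)/65 + 5347 = (2/65)*2 + 5347 = 4/65 + 5347 = 347559/65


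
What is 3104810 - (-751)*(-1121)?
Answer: 2262939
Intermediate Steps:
3104810 - (-751)*(-1121) = 3104810 - 1*841871 = 3104810 - 841871 = 2262939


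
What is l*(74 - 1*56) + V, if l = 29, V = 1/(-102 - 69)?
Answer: 89261/171 ≈ 521.99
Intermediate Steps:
V = -1/171 (V = 1/(-171) = -1/171 ≈ -0.0058480)
l*(74 - 1*56) + V = 29*(74 - 1*56) - 1/171 = 29*(74 - 56) - 1/171 = 29*18 - 1/171 = 522 - 1/171 = 89261/171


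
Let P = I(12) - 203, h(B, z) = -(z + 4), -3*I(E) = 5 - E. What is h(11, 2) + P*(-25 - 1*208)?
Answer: 140248/3 ≈ 46749.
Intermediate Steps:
I(E) = -5/3 + E/3 (I(E) = -(5 - E)/3 = -5/3 + E/3)
h(B, z) = -4 - z (h(B, z) = -(4 + z) = -4 - z)
P = -602/3 (P = (-5/3 + (⅓)*12) - 203 = (-5/3 + 4) - 203 = 7/3 - 203 = -602/3 ≈ -200.67)
h(11, 2) + P*(-25 - 1*208) = (-4 - 1*2) - 602*(-25 - 1*208)/3 = (-4 - 2) - 602*(-25 - 208)/3 = -6 - 602/3*(-233) = -6 + 140266/3 = 140248/3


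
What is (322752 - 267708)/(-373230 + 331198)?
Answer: -13761/10508 ≈ -1.3096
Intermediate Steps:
(322752 - 267708)/(-373230 + 331198) = 55044/(-42032) = 55044*(-1/42032) = -13761/10508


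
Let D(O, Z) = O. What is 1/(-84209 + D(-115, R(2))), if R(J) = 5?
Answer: -1/84324 ≈ -1.1859e-5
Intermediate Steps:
1/(-84209 + D(-115, R(2))) = 1/(-84209 - 115) = 1/(-84324) = -1/84324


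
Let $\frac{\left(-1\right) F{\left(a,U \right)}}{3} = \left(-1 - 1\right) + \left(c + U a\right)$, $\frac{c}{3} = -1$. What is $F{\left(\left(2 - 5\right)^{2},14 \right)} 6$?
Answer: $-2178$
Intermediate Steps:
$c = -3$ ($c = 3 \left(-1\right) = -3$)
$F{\left(a,U \right)} = 15 - 3 U a$ ($F{\left(a,U \right)} = - 3 \left(\left(-1 - 1\right) + \left(-3 + U a\right)\right) = - 3 \left(-2 + \left(-3 + U a\right)\right) = - 3 \left(-5 + U a\right) = 15 - 3 U a$)
$F{\left(\left(2 - 5\right)^{2},14 \right)} 6 = \left(15 - 42 \left(2 - 5\right)^{2}\right) 6 = \left(15 - 42 \left(-3\right)^{2}\right) 6 = \left(15 - 42 \cdot 9\right) 6 = \left(15 - 378\right) 6 = \left(-363\right) 6 = -2178$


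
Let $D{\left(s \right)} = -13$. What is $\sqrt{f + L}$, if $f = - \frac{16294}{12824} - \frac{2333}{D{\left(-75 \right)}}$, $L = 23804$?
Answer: $\frac{\sqrt{41658401108051}}{41678} \approx 154.86$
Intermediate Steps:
$f = \frac{14853285}{83356}$ ($f = - \frac{16294}{12824} - \frac{2333}{-13} = \left(-16294\right) \frac{1}{12824} - - \frac{2333}{13} = - \frac{8147}{6412} + \frac{2333}{13} = \frac{14853285}{83356} \approx 178.19$)
$\sqrt{f + L} = \sqrt{\frac{14853285}{83356} + 23804} = \sqrt{\frac{1999059509}{83356}} = \frac{\sqrt{41658401108051}}{41678}$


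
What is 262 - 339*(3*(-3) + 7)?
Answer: 940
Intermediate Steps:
262 - 339*(3*(-3) + 7) = 262 - 339*(-9 + 7) = 262 - 339*(-2) = 262 + 678 = 940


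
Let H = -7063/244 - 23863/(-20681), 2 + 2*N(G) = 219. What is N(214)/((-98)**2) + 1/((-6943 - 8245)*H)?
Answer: 2358793465503/208747493396344 ≈ 0.011300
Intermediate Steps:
N(G) = 217/2 (N(G) = -1 + (1/2)*219 = -1 + 219/2 = 217/2)
H = -140247331/5046164 (H = -7063*1/244 - 23863*(-1/20681) = -7063/244 + 23863/20681 = -140247331/5046164 ≈ -27.793)
N(214)/((-98)**2) + 1/((-6943 - 8245)*H) = 217/(2*((-98)**2)) + 1/((-6943 - 8245)*(-140247331/5046164)) = (217/2)/9604 - 5046164/140247331/(-15188) = (217/2)*(1/9604) - 1/15188*(-5046164/140247331) = 31/2744 + 1261541/532519115807 = 2358793465503/208747493396344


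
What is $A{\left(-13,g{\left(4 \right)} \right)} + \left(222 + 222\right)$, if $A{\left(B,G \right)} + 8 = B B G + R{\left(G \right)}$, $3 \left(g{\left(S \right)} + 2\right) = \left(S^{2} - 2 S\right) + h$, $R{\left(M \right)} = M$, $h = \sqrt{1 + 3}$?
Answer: $\frac{1988}{3} \approx 662.67$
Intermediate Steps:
$h = 2$ ($h = \sqrt{4} = 2$)
$g{\left(S \right)} = - \frac{4}{3} - \frac{2 S}{3} + \frac{S^{2}}{3}$ ($g{\left(S \right)} = -2 + \frac{\left(S^{2} - 2 S\right) + 2}{3} = -2 + \frac{2 + S^{2} - 2 S}{3} = -2 + \left(\frac{2}{3} - \frac{2 S}{3} + \frac{S^{2}}{3}\right) = - \frac{4}{3} - \frac{2 S}{3} + \frac{S^{2}}{3}$)
$A{\left(B,G \right)} = -8 + G + G B^{2}$ ($A{\left(B,G \right)} = -8 + \left(B B G + G\right) = -8 + \left(B^{2} G + G\right) = -8 + \left(G B^{2} + G\right) = -8 + \left(G + G B^{2}\right) = -8 + G + G B^{2}$)
$A{\left(-13,g{\left(4 \right)} \right)} + \left(222 + 222\right) = \left(-8 - \left(4 - \frac{16}{3}\right) + \left(- \frac{4}{3} - \frac{8}{3} + \frac{4^{2}}{3}\right) \left(-13\right)^{2}\right) + \left(222 + 222\right) = \left(-8 - - \frac{4}{3} + \left(- \frac{4}{3} - \frac{8}{3} + \frac{1}{3} \cdot 16\right) 169\right) + 444 = \left(-8 - - \frac{4}{3} + \left(- \frac{4}{3} - \frac{8}{3} + \frac{16}{3}\right) 169\right) + 444 = \left(-8 + \frac{4}{3} + \frac{4}{3} \cdot 169\right) + 444 = \left(-8 + \frac{4}{3} + \frac{676}{3}\right) + 444 = \frac{656}{3} + 444 = \frac{1988}{3}$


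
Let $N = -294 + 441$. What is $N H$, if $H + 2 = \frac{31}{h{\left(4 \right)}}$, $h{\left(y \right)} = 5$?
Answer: $\frac{3087}{5} \approx 617.4$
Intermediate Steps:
$N = 147$
$H = \frac{21}{5}$ ($H = -2 + \frac{31}{5} = \frac{21}{5} \approx 4.2$)
$N H = 147 \cdot \frac{21}{5} = \frac{3087}{5}$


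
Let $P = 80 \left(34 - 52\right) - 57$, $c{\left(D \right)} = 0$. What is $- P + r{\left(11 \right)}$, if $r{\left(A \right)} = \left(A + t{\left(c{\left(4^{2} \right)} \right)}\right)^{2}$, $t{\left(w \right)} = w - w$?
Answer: $1618$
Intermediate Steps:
$t{\left(w \right)} = 0$
$r{\left(A \right)} = A^{2}$ ($r{\left(A \right)} = \left(A + 0\right)^{2} = A^{2}$)
$P = -1497$ ($P = 80 \left(34 - 52\right) - 57 = 80 \left(-18\right) - 57 = -1440 - 57 = -1497$)
$- P + r{\left(11 \right)} = \left(-1\right) \left(-1497\right) + 11^{2} = 1497 + 121 = 1618$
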